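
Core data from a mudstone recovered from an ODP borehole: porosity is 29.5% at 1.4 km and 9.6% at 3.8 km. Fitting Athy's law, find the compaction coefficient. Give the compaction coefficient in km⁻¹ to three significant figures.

Athy: n(z) = n₀ e^(−βz) ⇒ n₁/n₂ = e^{β(z₂−z₁)} ⇒ β = ln(n₁/n₂)/(z₂−z₁)
β = ln(0.295/0.096) / (3.8 − 1.4) = ln(3.073) / 2.4 = 1.1226 / 2.4 = 0.4678 km⁻¹

0.468 km⁻¹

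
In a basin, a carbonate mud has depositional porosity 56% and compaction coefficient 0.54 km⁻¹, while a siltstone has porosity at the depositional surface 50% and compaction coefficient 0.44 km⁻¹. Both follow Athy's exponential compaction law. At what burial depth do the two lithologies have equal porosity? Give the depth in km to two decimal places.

1.13 km

Set n₀ₐ e^(−βₐd) = n₀ᵦ e^(−βᵦd) ⇒ ln(n₀ₐ/n₀ᵦ) = (βₐ − βᵦ)·d
d = ln(0.56/0.5) / (0.54 − 0.44) = 0.1133 / 0.1 = 1.133 km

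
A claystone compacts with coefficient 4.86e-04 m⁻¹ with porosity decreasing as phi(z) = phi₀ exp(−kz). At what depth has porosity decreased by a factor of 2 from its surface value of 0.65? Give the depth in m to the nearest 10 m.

Working in km (1 km = 1000 m; k in km⁻¹ = k in m⁻¹ × 1000):
phi/phi₀ = 1/2 ⇒ exp(−k·z) = 1/2 ⇒ z = ln(2) / k
z = 0.6931 / 0.486 = 1.426 km

1430 m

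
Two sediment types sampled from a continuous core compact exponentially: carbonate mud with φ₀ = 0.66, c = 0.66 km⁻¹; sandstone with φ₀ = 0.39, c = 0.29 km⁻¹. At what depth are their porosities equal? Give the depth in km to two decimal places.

1.42 km

Set φ₀ₐ e^(−cₐz) = φ₀ᵦ e^(−cᵦz) ⇒ ln(φ₀ₐ/φ₀ᵦ) = (cₐ − cᵦ)·z
z = ln(0.66/0.39) / (0.66 − 0.29) = 0.5261 / 0.37 = 1.422 km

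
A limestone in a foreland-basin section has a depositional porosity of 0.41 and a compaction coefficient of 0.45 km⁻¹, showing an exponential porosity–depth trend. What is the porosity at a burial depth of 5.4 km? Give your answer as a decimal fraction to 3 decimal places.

n = n₀·exp(−k·Z) = 0.41 × exp(−0.45 × 5.4) = 0.41 × exp(−2.43)
  = 0.41 × 0.0880 = 0.0361

0.036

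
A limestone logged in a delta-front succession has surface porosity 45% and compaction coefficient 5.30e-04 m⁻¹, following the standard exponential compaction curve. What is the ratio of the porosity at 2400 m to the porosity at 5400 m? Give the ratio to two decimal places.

4.90

Working in km (1 km = 1000 m; β in km⁻¹ = β in m⁻¹ × 1000):
φ(z₁)/φ(z₂) = e^(−β·z₁)/e^(−β·z₂) = e^{β(z₂−z₁)}
= exp(0.53 × 3) = exp(1.59) = 4.9037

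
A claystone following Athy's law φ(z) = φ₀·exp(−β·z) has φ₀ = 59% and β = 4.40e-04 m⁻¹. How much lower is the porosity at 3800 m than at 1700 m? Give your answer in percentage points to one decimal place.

Working in km (1 km = 1000 m; β in km⁻¹ = β in m⁻¹ × 1000):
φ(1.7) = 0.59·e^(−0.44×1.7) = 0.2793
φ(3.8) = 0.59·e^(−0.44×3.8) = 0.1108
Δφ = 0.2793 − 0.1108 = 0.1684

16.8 percentage points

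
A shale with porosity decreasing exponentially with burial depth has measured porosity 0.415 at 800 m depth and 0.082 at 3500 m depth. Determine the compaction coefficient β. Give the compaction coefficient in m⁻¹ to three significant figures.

0.000601 m⁻¹

Working in km (1 km = 1000 m; β in km⁻¹ = β in m⁻¹ × 1000):
Athy: φ(z) = φ₀ e^(−βz) ⇒ φ₁/φ₂ = e^{β(z₂−z₁)} ⇒ β = ln(φ₁/φ₂)/(z₂−z₁)
β = ln(0.415/0.082) / (3.5 − 0.8) = ln(5.061) / 2.7 = 1.6216 / 2.7 = 0.6006 km⁻¹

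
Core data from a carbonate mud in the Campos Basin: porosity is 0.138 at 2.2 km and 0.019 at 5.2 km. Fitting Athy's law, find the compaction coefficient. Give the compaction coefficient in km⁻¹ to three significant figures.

Athy: phi(d) = phi₀ e^(−cd) ⇒ phi₁/phi₂ = e^{c(d₂−d₁)} ⇒ c = ln(phi₁/phi₂)/(d₂−d₁)
c = ln(0.138/0.019) / (5.2 − 2.2) = ln(7.263) / 3 = 1.9828 / 3 = 0.6609 km⁻¹

0.661 km⁻¹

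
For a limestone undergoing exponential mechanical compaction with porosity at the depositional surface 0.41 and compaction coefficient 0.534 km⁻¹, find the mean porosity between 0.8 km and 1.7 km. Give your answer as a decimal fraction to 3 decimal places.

⟨phi⟩ = (1/(z₂−z₁)) ∫ phi₀ e^(−βz) dz = phi₀·(e^(−β·z₁) − e^(−β·z₂)) / (β·(z₂−z₁))
e^(−0.534×0.8) = 0.6523; e^(−0.534×1.7) = 0.4034
⟨phi⟩ = 0.41 × (0.6523 − 0.4034) / (0.534 × 0.9) = 0.41 × 0.5179 = 0.2124

0.212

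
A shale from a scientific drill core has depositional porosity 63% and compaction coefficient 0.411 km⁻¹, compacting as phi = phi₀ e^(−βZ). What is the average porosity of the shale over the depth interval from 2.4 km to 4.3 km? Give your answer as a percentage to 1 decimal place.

⟨phi⟩ = (1/(Z₂−Z₁)) ∫ phi₀ e^(−βZ) dZ = phi₀·(e^(−β·Z₁) − e^(−β·Z₂)) / (β·(Z₂−Z₁))
e^(−0.411×2.4) = 0.3729; e^(−0.411×4.3) = 0.1708
⟨phi⟩ = 0.63 × (0.3729 − 0.1708) / (0.411 × 1.9) = 0.63 × 0.2588 = 0.1631

16.3%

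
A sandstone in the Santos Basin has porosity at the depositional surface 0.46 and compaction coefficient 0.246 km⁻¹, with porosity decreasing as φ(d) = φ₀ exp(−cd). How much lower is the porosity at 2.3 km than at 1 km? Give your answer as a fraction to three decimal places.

0.098

φ(1) = 0.46·e^(−0.246×1) = 0.3597
φ(2.3) = 0.46·e^(−0.246×2.3) = 0.2612
Δφ = 0.3597 − 0.2612 = 0.0984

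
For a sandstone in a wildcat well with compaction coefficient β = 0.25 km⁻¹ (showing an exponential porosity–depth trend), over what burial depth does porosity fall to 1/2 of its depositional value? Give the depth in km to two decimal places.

n/n₀ = 1/2 ⇒ exp(−β·Z) = 1/2 ⇒ Z = ln(2) / β
Z = 0.6931 / 0.25 = 2.773 km

2.77 km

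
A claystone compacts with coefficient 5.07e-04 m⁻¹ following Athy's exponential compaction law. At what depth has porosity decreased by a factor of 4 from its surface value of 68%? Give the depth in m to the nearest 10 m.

Working in km (1 km = 1000 m; β in km⁻¹ = β in m⁻¹ × 1000):
φ/φ₀ = 1/4 ⇒ exp(−β·d) = 1/4 ⇒ d = ln(4) / β
d = 1.3863 / 0.507 = 2.734 km

2730 m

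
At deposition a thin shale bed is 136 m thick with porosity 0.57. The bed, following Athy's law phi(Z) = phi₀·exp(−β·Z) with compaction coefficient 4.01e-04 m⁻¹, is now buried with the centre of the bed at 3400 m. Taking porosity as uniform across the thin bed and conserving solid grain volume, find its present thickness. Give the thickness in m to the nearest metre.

Working in km (1 km = 1000 m; β in km⁻¹ = β in m⁻¹ × 1000):
Porosity at 3.4 km: phi = 0.57·exp(−0.401×3.4) = 0.1458
Solid-volume conservation: h(1−phi) = h₀(1−phi₀) ⇒ h = h₀·(1−phi₀)/(1−phi)
h = 0.136 × (1 − 0.57)/(1 − 0.1458) = 0.136 × 0.5034 = 0.0685 km

68 m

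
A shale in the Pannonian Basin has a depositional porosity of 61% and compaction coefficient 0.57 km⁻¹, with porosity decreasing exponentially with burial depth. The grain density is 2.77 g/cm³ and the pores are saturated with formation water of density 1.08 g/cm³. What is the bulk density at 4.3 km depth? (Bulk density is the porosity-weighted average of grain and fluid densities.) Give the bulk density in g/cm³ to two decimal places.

Porosity at depth: phi = 0.61·exp(−0.57×4.3) = 0.61×0.0862 = 0.0526
Bulk density: ρ_b = (1−phi)ρ_g + phi·ρ_f = 0.9474×2.77 + 0.0526×1.08
       = 2.624 + 0.057 = 2.681 g/cm³

2.68 g/cm³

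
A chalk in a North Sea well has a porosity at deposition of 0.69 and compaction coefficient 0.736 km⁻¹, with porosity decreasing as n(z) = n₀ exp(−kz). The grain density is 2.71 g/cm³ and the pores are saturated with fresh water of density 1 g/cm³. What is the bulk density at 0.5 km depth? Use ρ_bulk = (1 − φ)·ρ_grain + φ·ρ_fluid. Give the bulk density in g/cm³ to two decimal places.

1.89 g/cm³

Porosity at depth: n = 0.69·exp(−0.736×0.5) = 0.69×0.6921 = 0.4776
Bulk density: ρ_b = (1−n)ρ_g + n·ρ_f = 0.5224×2.71 + 0.4776×1
       = 1.416 + 0.478 = 1.893 g/cm³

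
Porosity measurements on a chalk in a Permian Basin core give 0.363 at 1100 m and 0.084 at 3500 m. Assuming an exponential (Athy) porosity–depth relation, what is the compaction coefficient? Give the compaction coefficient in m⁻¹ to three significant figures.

0.000610 m⁻¹

Working in km (1 km = 1000 m; c in km⁻¹ = c in m⁻¹ × 1000):
Athy: n(z) = n₀ e^(−cz) ⇒ n₁/n₂ = e^{c(z₂−z₁)} ⇒ c = ln(n₁/n₂)/(z₂−z₁)
c = ln(0.363/0.084) / (3.5 − 1.1) = ln(4.321) / 2.4 = 1.4636 / 2.4 = 0.6098 km⁻¹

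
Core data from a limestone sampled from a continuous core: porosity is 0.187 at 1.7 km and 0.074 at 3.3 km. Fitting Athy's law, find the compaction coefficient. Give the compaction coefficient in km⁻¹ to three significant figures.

Athy: φ(z) = φ₀ e^(−kz) ⇒ φ₁/φ₂ = e^{k(z₂−z₁)} ⇒ k = ln(φ₁/φ₂)/(z₂−z₁)
k = ln(0.187/0.074) / (3.3 − 1.7) = ln(2.527) / 1.6 = 0.9270 / 1.6 = 0.5794 km⁻¹

0.579 km⁻¹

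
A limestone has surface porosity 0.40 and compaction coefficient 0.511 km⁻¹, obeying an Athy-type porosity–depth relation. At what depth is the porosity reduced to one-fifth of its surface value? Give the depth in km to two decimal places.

φ/φ₀ = 1/5 ⇒ exp(−β·z) = 1/5 ⇒ z = ln(5) / β
z = 1.6094 / 0.511 = 3.150 km

3.15 km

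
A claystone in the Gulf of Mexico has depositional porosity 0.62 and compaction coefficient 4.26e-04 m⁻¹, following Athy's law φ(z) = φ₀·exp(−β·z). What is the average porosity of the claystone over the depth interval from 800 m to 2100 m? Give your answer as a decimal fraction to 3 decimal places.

Working in km (1 km = 1000 m; β in km⁻¹ = β in m⁻¹ × 1000):
⟨φ⟩ = (1/(z₂−z₁)) ∫ φ₀ e^(−βz) dz = φ₀·(e^(−β·z₁) − e^(−β·z₂)) / (β·(z₂−z₁))
e^(−0.426×0.8) = 0.7112; e^(−0.426×2.1) = 0.4088
⟨φ⟩ = 0.62 × (0.7112 − 0.4088) / (0.426 × 1.3) = 0.62 × 0.5461 = 0.3386

0.339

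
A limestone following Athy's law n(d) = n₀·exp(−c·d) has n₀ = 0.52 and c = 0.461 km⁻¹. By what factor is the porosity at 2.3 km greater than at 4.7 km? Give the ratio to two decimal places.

n(d₁)/n(d₂) = e^(−c·d₁)/e^(−c·d₂) = e^{c(d₂−d₁)}
= exp(0.461 × 2.4) = exp(1.106) = 3.0235

3.02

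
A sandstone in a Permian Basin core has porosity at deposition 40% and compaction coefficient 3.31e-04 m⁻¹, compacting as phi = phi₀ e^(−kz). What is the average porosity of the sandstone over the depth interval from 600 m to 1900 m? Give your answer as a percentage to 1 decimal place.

26.7%

Working in km (1 km = 1000 m; k in km⁻¹ = k in m⁻¹ × 1000):
⟨phi⟩ = (1/(z₂−z₁)) ∫ phi₀ e^(−kz) dz = phi₀·(e^(−k·z₁) − e^(−k·z₂)) / (k·(z₂−z₁))
e^(−0.331×0.6) = 0.8199; e^(−0.331×1.9) = 0.5332
⟨phi⟩ = 0.4 × (0.8199 − 0.5332) / (0.331 × 1.3) = 0.4 × 0.6663 = 0.2665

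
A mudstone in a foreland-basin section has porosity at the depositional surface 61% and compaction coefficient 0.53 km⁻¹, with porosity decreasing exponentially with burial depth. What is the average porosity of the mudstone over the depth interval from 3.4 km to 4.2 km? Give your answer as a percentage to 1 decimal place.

⟨φ⟩ = (1/(Z₂−Z₁)) ∫ φ₀ e^(−βZ) dZ = φ₀·(e^(−β·Z₁) − e^(−β·Z₂)) / (β·(Z₂−Z₁))
e^(−0.53×3.4) = 0.1650; e^(−0.53×4.2) = 0.1080
⟨φ⟩ = 0.61 × (0.1650 − 0.1080) / (0.53 × 0.8) = 0.61 × 0.1345 = 0.0820

8.2%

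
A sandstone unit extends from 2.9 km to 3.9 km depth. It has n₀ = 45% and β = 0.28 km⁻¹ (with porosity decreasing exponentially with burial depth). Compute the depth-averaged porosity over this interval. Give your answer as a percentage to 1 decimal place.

17.4%

⟨n⟩ = (1/(d₂−d₁)) ∫ n₀ e^(−βd) dd = n₀·(e^(−β·d₁) − e^(−β·d₂)) / (β·(d₂−d₁))
e^(−0.28×2.9) = 0.4440; e^(−0.28×3.9) = 0.3355
⟨n⟩ = 0.45 × (0.4440 − 0.3355) / (0.28 × 1) = 0.45 × 0.3872 = 0.1743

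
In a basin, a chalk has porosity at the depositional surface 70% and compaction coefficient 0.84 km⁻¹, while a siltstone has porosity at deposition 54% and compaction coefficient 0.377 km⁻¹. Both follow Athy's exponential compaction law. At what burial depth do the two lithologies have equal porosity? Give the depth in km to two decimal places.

Set phi₀ₐ e^(−kₐd) = phi₀ᵦ e^(−kᵦd) ⇒ ln(phi₀ₐ/phi₀ᵦ) = (kₐ − kᵦ)·d
d = ln(0.7/0.54) / (0.84 − 0.377) = 0.2595 / 0.463 = 0.560 km

0.56 km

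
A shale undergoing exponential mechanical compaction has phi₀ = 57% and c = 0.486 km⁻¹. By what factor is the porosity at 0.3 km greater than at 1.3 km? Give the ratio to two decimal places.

1.63

phi(Z₁)/phi(Z₂) = e^(−c·Z₁)/e^(−c·Z₂) = e^{c(Z₂−Z₁)}
= exp(0.486 × 1) = exp(0.486) = 1.6258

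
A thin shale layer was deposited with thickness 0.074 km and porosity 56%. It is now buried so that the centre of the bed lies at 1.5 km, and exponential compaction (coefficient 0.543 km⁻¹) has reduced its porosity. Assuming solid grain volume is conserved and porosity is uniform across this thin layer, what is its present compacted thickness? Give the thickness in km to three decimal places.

Porosity at 1.5 km: n = 0.56·exp(−0.543×1.5) = 0.2480
Solid-volume conservation: h(1−n) = h₀(1−n₀) ⇒ h = h₀·(1−n₀)/(1−n)
h = 0.074 × (1 − 0.56)/(1 − 0.2480) = 0.074 × 0.5851 = 0.0433 km

0.043 km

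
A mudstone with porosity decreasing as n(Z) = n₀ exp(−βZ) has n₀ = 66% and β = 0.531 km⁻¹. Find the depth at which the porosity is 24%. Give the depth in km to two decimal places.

Invert Athy's law: Z = ln(n₀/n) / β
Z = ln(0.66/0.24) / 0.531 = ln(2.75) / 0.531 = 1.0116 / 0.531 = 1.905 km

1.91 km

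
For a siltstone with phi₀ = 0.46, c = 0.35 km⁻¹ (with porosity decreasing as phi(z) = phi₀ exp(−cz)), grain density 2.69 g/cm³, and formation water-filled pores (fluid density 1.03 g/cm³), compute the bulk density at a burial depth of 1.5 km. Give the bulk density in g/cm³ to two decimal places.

2.24 g/cm³

Porosity at depth: phi = 0.46·exp(−0.35×1.5) = 0.46×0.5916 = 0.2721
Bulk density: ρ_b = (1−phi)ρ_g + phi·ρ_f = 0.7279×2.69 + 0.2721×1.03
       = 1.958 + 0.280 = 2.238 g/cm³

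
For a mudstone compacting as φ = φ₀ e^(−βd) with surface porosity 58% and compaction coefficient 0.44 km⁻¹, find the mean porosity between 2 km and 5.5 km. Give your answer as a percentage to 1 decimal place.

12.3%

⟨φ⟩ = (1/(d₂−d₁)) ∫ φ₀ e^(−βd) dd = φ₀·(e^(−β·d₁) − e^(−β·d₂)) / (β·(d₂−d₁))
e^(−0.44×2) = 0.4148; e^(−0.44×5.5) = 0.0889
⟨φ⟩ = 0.58 × (0.4148 − 0.0889) / (0.44 × 3.5) = 0.58 × 0.2116 = 0.1227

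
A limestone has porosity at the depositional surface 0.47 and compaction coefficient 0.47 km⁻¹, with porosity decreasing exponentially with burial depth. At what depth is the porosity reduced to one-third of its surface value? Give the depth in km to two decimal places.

2.34 km

φ/φ₀ = 1/3 ⇒ exp(−β·d) = 1/3 ⇒ d = ln(3) / β
d = 1.0986 / 0.47 = 2.337 km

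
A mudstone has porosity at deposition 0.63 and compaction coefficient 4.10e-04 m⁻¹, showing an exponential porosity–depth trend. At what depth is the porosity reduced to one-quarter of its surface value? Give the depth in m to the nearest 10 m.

Working in km (1 km = 1000 m; β in km⁻¹ = β in m⁻¹ × 1000):
phi/phi₀ = 1/4 ⇒ exp(−β·z) = 1/4 ⇒ z = ln(4) / β
z = 1.3863 / 0.41 = 3.381 km

3380 m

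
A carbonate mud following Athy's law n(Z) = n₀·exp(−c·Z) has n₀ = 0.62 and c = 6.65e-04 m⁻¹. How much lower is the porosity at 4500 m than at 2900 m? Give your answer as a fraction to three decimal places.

0.059

Working in km (1 km = 1000 m; c in km⁻¹ = c in m⁻¹ × 1000):
n(2.9) = 0.62·e^(−0.665×2.9) = 0.0901
n(4.5) = 0.62·e^(−0.665×4.5) = 0.0311
Δn = 0.0901 − 0.0311 = 0.0590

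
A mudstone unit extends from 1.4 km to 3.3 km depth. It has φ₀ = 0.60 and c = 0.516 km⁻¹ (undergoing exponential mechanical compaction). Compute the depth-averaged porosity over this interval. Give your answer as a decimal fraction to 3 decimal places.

⟨φ⟩ = (1/(d₂−d₁)) ∫ φ₀ e^(−cd) dd = φ₀·(e^(−c·d₁) − e^(−c·d₂)) / (c·(d₂−d₁))
e^(−0.516×1.4) = 0.4856; e^(−0.516×3.3) = 0.1822
⟨φ⟩ = 0.6 × (0.4856 − 0.1822) / (0.516 × 1.9) = 0.6 × 0.3095 = 0.1857

0.186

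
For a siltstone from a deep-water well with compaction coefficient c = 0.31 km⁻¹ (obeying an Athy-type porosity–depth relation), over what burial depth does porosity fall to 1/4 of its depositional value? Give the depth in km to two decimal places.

φ/φ₀ = 1/4 ⇒ exp(−c·d) = 1/4 ⇒ d = ln(4) / c
d = 1.3863 / 0.31 = 4.472 km

4.47 km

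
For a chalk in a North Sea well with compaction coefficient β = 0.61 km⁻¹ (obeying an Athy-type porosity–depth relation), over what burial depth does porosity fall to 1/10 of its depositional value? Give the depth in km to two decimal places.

φ/φ₀ = 1/10 ⇒ exp(−β·Z) = 1/10 ⇒ Z = ln(10) / β
Z = 2.3026 / 0.61 = 3.775 km

3.77 km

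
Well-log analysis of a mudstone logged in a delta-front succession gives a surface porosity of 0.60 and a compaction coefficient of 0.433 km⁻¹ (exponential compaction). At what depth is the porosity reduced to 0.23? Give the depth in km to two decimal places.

Invert Athy's law: d = ln(phi₀/phi) / β
d = ln(0.6/0.23) / 0.433 = ln(2.609) / 0.433 = 0.9589 / 0.433 = 2.214 km

2.21 km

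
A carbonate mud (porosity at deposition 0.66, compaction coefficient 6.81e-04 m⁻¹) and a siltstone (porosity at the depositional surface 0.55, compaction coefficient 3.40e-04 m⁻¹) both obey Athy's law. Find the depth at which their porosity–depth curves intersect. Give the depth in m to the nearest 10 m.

530 m

Working in km (1 km = 1000 m; β in km⁻¹ = β in m⁻¹ × 1000):
Set φ₀ₐ e^(−βₐd) = φ₀ᵦ e^(−βᵦd) ⇒ ln(φ₀ₐ/φ₀ᵦ) = (βₐ − βᵦ)·d
d = ln(0.66/0.55) / (0.681 − 0.34) = 0.1823 / 0.341 = 0.535 km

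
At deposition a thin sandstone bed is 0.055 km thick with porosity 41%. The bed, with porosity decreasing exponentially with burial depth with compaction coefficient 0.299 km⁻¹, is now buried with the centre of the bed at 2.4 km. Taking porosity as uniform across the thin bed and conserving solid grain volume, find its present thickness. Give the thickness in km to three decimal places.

Porosity at 2.4 km: n = 0.41·exp(−0.299×2.4) = 0.2000
Solid-volume conservation: h(1−n) = h₀(1−n₀) ⇒ h = h₀·(1−n₀)/(1−n)
h = 0.055 × (1 − 0.41)/(1 − 0.2000) = 0.055 × 0.7375 = 0.0406 km

0.041 km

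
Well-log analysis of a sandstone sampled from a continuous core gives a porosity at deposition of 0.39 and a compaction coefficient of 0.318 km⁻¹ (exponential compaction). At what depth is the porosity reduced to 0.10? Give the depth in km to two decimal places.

Invert Athy's law: d = ln(phi₀/phi) / c
d = ln(0.39/0.1) / 0.318 = ln(3.9) / 0.318 = 1.3610 / 0.318 = 4.280 km

4.28 km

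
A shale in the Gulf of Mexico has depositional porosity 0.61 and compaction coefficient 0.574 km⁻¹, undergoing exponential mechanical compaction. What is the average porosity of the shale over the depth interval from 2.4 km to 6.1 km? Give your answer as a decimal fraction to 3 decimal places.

0.064

⟨phi⟩ = (1/(z₂−z₁)) ∫ phi₀ e^(−βz) dz = phi₀·(e^(−β·z₁) − e^(−β·z₂)) / (β·(z₂−z₁))
e^(−0.574×2.4) = 0.2522; e^(−0.574×6.1) = 0.0302
⟨phi⟩ = 0.61 × (0.2522 − 0.0302) / (0.574 × 3.7) = 0.61 × 0.1045 = 0.0638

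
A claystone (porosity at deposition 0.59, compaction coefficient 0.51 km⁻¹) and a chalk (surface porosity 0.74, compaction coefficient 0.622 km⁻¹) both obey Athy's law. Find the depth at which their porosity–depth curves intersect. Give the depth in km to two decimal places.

2.02 km

Set n₀ₐ e^(−βₐz) = n₀ᵦ e^(−βᵦz) ⇒ ln(n₀ₐ/n₀ᵦ) = (βₐ − βᵦ)·z
z = ln(0.59/0.74) / (0.51 − 0.622) = -0.2265 / -0.112 = 2.023 km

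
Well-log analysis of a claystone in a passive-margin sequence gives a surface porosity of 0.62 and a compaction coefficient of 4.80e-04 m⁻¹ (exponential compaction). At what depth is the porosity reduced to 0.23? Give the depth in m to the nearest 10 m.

Working in km (1 km = 1000 m; k in km⁻¹ = k in m⁻¹ × 1000):
Invert Athy's law: d = ln(φ₀/φ) / k
d = ln(0.62/0.23) / 0.48 = ln(2.696) / 0.48 = 0.9916 / 0.48 = 2.066 km

2070 m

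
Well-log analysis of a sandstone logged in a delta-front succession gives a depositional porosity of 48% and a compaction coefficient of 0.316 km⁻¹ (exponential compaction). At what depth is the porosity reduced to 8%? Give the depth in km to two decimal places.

Invert Athy's law: d = ln(φ₀/φ) / β
d = ln(0.48/0.08) / 0.316 = ln(6) / 0.316 = 1.7918 / 0.316 = 5.670 km

5.67 km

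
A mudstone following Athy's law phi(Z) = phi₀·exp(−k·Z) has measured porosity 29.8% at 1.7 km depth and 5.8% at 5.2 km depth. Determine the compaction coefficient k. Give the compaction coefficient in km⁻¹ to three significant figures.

0.468 km⁻¹

Athy: phi(Z) = phi₀ e^(−kZ) ⇒ phi₁/phi₂ = e^{k(Z₂−Z₁)} ⇒ k = ln(phi₁/phi₂)/(Z₂−Z₁)
k = ln(0.298/0.058) / (5.2 − 1.7) = ln(5.138) / 3.5 = 1.6367 / 3.5 = 0.4676 km⁻¹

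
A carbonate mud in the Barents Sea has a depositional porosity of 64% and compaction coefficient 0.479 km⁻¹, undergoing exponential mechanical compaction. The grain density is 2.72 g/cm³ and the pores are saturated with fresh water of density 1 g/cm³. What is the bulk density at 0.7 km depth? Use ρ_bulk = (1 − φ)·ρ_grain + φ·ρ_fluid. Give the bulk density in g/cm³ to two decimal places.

Porosity at depth: φ = 0.64·exp(−0.479×0.7) = 0.64×0.7151 = 0.4577
Bulk density: ρ_b = (1−φ)ρ_g + φ·ρ_f = 0.5423×2.72 + 0.4577×1
       = 1.475 + 0.458 = 1.933 g/cm³

1.93 g/cm³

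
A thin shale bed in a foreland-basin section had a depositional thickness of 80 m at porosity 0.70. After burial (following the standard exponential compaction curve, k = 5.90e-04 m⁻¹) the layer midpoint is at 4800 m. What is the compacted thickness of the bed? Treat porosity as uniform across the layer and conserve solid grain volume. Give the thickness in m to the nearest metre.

25 m

Working in km (1 km = 1000 m; k in km⁻¹ = k in m⁻¹ × 1000):
Porosity at 4.8 km: phi = 0.7·exp(−0.59×4.8) = 0.0412
Solid-volume conservation: h(1−phi) = h₀(1−phi₀) ⇒ h = h₀·(1−phi₀)/(1−phi)
h = 0.08 × (1 − 0.7)/(1 − 0.0412) = 0.08 × 0.3129 = 0.0250 km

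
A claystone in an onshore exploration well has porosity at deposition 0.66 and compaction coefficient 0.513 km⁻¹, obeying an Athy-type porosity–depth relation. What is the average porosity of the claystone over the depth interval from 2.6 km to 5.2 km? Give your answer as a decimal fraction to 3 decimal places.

⟨φ⟩ = (1/(Z₂−Z₁)) ∫ φ₀ e^(−βZ) dZ = φ₀·(e^(−β·Z₁) − e^(−β·Z₂)) / (β·(Z₂−Z₁))
e^(−0.513×2.6) = 0.2635; e^(−0.513×5.2) = 0.0694
⟨φ⟩ = 0.66 × (0.2635 − 0.0694) / (0.513 × 2.6) = 0.66 × 0.1455 = 0.0960

0.096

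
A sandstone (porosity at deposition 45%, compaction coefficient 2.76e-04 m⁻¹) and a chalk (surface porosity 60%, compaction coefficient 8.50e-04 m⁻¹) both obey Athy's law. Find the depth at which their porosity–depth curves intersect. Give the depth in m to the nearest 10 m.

Working in km (1 km = 1000 m; c in km⁻¹ = c in m⁻¹ × 1000):
Set phi₀ₐ e^(−cₐd) = phi₀ᵦ e^(−cᵦd) ⇒ ln(phi₀ₐ/phi₀ᵦ) = (cₐ − cᵦ)·d
d = ln(0.45/0.6) / (0.276 − 0.85) = -0.2877 / -0.574 = 0.501 km

500 m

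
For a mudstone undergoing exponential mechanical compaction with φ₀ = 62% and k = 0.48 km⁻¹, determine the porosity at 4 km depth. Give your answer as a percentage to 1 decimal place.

φ = φ₀·exp(−k·d) = 0.62 × exp(−0.48 × 4) = 0.62 × exp(−1.92)
  = 0.62 × 0.1466 = 0.0909

9.1%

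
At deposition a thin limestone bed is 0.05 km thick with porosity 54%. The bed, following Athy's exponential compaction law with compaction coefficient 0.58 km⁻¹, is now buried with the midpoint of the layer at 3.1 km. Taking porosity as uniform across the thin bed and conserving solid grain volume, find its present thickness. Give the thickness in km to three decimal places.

0.025 km

Porosity at 3.1 km: n = 0.54·exp(−0.58×3.1) = 0.0894
Solid-volume conservation: h(1−n) = h₀(1−n₀) ⇒ h = h₀·(1−n₀)/(1−n)
h = 0.05 × (1 − 0.54)/(1 − 0.0894) = 0.05 × 0.5052 = 0.0253 km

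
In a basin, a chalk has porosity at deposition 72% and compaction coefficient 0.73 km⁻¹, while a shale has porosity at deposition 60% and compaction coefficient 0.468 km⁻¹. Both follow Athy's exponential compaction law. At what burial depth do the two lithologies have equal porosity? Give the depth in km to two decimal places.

0.70 km

Set φ₀ₐ e^(−kₐd) = φ₀ᵦ e^(−kᵦd) ⇒ ln(φ₀ₐ/φ₀ᵦ) = (kₐ − kᵦ)·d
d = ln(0.72/0.6) / (0.73 − 0.468) = 0.1823 / 0.262 = 0.696 km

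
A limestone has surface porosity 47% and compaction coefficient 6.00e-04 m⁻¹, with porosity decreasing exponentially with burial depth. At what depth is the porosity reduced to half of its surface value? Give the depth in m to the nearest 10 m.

Working in km (1 km = 1000 m; k in km⁻¹ = k in m⁻¹ × 1000):
φ/φ₀ = 1/2 ⇒ exp(−k·d) = 1/2 ⇒ d = ln(2) / k
d = 0.6931 / 0.6 = 1.155 km

1160 m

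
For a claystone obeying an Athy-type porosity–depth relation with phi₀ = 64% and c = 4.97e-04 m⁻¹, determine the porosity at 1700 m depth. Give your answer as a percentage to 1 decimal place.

Working in km (1 km = 1000 m; c in km⁻¹ = c in m⁻¹ × 1000):
phi = phi₀·exp(−c·Z) = 0.64 × exp(−0.497 × 1.7) = 0.64 × exp(−0.8449)
  = 0.64 × 0.4296 = 0.2749

27.5%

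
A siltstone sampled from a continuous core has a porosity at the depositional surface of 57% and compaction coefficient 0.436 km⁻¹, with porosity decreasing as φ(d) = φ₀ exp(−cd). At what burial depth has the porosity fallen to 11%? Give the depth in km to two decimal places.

Invert Athy's law: d = ln(φ₀/φ) / c
d = ln(0.57/0.11) / 0.436 = ln(5.182) / 0.436 = 1.6452 / 0.436 = 3.773 km

3.77 km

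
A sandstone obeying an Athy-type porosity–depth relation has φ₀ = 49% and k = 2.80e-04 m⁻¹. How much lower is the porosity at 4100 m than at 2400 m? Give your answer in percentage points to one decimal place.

Working in km (1 km = 1000 m; k in km⁻¹ = k in m⁻¹ × 1000):
φ(2.4) = 0.49·e^(−0.28×2.4) = 0.2502
φ(4.1) = 0.49·e^(−0.28×4.1) = 0.1555
Δφ = 0.2502 − 0.1555 = 0.0948

9.5 percentage points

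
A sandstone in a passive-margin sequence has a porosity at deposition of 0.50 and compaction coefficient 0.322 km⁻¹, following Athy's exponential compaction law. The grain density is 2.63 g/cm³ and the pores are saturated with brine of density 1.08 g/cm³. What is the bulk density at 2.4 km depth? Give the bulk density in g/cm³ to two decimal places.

Porosity at depth: phi = 0.5·exp(−0.322×2.4) = 0.5×0.4617 = 0.2309
Bulk density: ρ_b = (1−phi)ρ_g + phi·ρ_f = 0.7691×2.63 + 0.2309×1.08
       = 2.023 + 0.249 = 2.272 g/cm³

2.27 g/cm³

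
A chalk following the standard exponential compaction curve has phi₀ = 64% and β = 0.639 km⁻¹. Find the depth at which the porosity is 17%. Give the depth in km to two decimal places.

Invert Athy's law: Z = ln(phi₀/phi) / β
Z = ln(0.64/0.17) / 0.639 = ln(3.765) / 0.639 = 1.3257 / 0.639 = 2.075 km

2.07 km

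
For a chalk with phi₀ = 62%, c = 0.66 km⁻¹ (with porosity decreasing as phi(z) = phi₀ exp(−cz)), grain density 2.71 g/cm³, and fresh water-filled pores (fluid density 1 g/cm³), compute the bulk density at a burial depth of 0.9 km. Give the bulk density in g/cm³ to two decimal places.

2.12 g/cm³

Porosity at depth: phi = 0.62·exp(−0.66×0.9) = 0.62×0.5521 = 0.3423
Bulk density: ρ_b = (1−phi)ρ_g + phi·ρ_f = 0.6577×2.71 + 0.3423×1
       = 1.782 + 0.342 = 2.125 g/cm³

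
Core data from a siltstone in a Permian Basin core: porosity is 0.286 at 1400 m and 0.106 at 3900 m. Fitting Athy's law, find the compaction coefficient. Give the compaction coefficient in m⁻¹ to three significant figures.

0.000397 m⁻¹

Working in km (1 km = 1000 m; c in km⁻¹ = c in m⁻¹ × 1000):
Athy: n(z) = n₀ e^(−cz) ⇒ n₁/n₂ = e^{c(z₂−z₁)} ⇒ c = ln(n₁/n₂)/(z₂−z₁)
c = ln(0.286/0.106) / (3.9 − 1.4) = ln(2.698) / 2.5 = 0.9926 / 2.5 = 0.397 km⁻¹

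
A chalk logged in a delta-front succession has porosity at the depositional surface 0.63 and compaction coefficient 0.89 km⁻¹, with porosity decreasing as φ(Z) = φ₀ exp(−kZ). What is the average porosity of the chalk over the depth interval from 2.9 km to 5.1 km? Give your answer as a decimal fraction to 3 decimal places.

⟨φ⟩ = (1/(Z₂−Z₁)) ∫ φ₀ e^(−kZ) dZ = φ₀·(e^(−k·Z₁) − e^(−k·Z₂)) / (k·(Z₂−Z₁))
e^(−0.89×2.9) = 0.0757; e^(−0.89×5.1) = 0.0107
⟨φ⟩ = 0.63 × (0.0757 − 0.0107) / (0.89 × 2.2) = 0.63 × 0.0332 = 0.0209

0.021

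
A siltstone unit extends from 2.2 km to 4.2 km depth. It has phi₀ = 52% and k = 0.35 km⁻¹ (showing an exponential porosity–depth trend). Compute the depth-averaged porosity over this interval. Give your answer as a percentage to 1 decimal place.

17.3%

⟨phi⟩ = (1/(d₂−d₁)) ∫ phi₀ e^(−kd) dd = phi₀·(e^(−k·d₁) − e^(−k·d₂)) / (k·(d₂−d₁))
e^(−0.35×2.2) = 0.4630; e^(−0.35×4.2) = 0.2299
⟨phi⟩ = 0.52 × (0.4630 − 0.2299) / (0.35 × 2) = 0.52 × 0.3330 = 0.1732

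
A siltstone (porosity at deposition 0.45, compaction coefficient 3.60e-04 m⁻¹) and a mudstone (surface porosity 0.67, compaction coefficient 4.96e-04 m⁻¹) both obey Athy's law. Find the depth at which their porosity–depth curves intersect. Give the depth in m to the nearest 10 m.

2930 m

Working in km (1 km = 1000 m; c in km⁻¹ = c in m⁻¹ × 1000):
Set n₀ₐ e^(−cₐd) = n₀ᵦ e^(−cᵦd) ⇒ ln(n₀ₐ/n₀ᵦ) = (cₐ − cᵦ)·d
d = ln(0.45/0.67) / (0.36 − 0.496) = -0.3980 / -0.136 = 2.927 km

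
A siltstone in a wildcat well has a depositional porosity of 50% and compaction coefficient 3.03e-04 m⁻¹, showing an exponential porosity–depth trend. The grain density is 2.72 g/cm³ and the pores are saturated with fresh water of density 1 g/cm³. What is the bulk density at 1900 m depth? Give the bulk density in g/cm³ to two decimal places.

Working in km (1 km = 1000 m; β in km⁻¹ = β in m⁻¹ × 1000):
Porosity at depth: φ = 0.5·exp(−0.303×1.9) = 0.5×0.5623 = 0.2812
Bulk density: ρ_b = (1−φ)ρ_g + φ·ρ_f = 0.7188×2.72 + 0.2812×1
       = 1.955 + 0.281 = 2.236 g/cm³

2.24 g/cm³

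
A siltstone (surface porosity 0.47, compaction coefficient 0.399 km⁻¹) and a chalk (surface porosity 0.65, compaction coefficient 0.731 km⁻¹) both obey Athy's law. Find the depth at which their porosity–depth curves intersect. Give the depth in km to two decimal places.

Set n₀ₐ e^(−kₐZ) = n₀ᵦ e^(−kᵦZ) ⇒ ln(n₀ₐ/n₀ᵦ) = (kₐ − kᵦ)·Z
Z = ln(0.47/0.65) / (0.399 − 0.731) = -0.3242 / -0.332 = 0.977 km

0.98 km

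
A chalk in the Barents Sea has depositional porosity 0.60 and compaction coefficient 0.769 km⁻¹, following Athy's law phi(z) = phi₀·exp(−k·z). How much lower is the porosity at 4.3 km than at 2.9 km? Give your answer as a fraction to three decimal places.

0.043

phi(2.9) = 0.6·e^(−0.769×2.9) = 0.0645
phi(4.3) = 0.6·e^(−0.769×4.3) = 0.0220
Δphi = 0.0645 − 0.0220 = 0.0425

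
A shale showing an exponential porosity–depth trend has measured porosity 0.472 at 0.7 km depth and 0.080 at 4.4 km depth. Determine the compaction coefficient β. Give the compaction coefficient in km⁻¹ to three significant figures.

0.480 km⁻¹

Athy: phi(Z) = phi₀ e^(−βZ) ⇒ phi₁/phi₂ = e^{β(Z₂−Z₁)} ⇒ β = ln(phi₁/phi₂)/(Z₂−Z₁)
β = ln(0.472/0.08) / (4.4 − 0.7) = ln(5.9) / 3.7 = 1.7750 / 3.7 = 0.4797 km⁻¹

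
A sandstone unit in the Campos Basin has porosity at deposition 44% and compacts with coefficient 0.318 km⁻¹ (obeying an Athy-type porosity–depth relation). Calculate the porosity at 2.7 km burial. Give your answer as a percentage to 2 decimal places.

φ = φ₀·exp(−c·Z) = 0.44 × exp(−0.318 × 2.7) = 0.44 × exp(−0.8586)
  = 0.44 × 0.4238 = 0.1865

18.65%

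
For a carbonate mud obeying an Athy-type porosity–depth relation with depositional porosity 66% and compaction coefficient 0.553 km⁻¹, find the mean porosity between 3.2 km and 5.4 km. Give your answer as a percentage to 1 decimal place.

⟨phi⟩ = (1/(z₂−z₁)) ∫ phi₀ e^(−kz) dz = phi₀·(e^(−k·z₁) − e^(−k·z₂)) / (k·(z₂−z₁))
e^(−0.553×3.2) = 0.1704; e^(−0.553×5.4) = 0.0505
⟨phi⟩ = 0.66 × (0.1704 − 0.0505) / (0.553 × 2.2) = 0.66 × 0.0986 = 0.0651

6.5%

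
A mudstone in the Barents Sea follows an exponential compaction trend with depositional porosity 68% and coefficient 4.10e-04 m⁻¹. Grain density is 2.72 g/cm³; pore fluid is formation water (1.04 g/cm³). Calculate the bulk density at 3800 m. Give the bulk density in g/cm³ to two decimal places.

2.48 g/cm³

Working in km (1 km = 1000 m; k in km⁻¹ = k in m⁻¹ × 1000):
Porosity at depth: n = 0.68·exp(−0.41×3.8) = 0.68×0.2106 = 0.1432
Bulk density: ρ_b = (1−n)ρ_g + n·ρ_f = 0.8568×2.72 + 0.1432×1.04
       = 2.331 + 0.149 = 2.479 g/cm³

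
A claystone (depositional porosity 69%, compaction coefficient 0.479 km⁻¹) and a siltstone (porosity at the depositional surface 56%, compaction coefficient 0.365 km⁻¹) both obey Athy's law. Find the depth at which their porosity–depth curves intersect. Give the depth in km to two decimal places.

1.83 km

Set phi₀ₐ e^(−cₐZ) = phi₀ᵦ e^(−cᵦZ) ⇒ ln(phi₀ₐ/phi₀ᵦ) = (cₐ − cᵦ)·Z
Z = ln(0.69/0.56) / (0.479 − 0.365) = 0.2088 / 0.114 = 1.831 km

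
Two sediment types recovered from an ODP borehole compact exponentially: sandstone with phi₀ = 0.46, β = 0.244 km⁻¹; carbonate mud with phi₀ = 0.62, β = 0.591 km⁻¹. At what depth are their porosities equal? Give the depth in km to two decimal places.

0.86 km

Set phi₀ₐ e^(−βₐZ) = phi₀ᵦ e^(−βᵦZ) ⇒ ln(phi₀ₐ/phi₀ᵦ) = (βₐ − βᵦ)·Z
Z = ln(0.46/0.62) / (0.244 − 0.591) = -0.2985 / -0.347 = 0.860 km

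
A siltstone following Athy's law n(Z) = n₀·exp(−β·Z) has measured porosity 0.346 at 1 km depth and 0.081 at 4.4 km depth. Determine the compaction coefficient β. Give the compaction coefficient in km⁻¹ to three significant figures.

Athy: n(Z) = n₀ e^(−βZ) ⇒ n₁/n₂ = e^{β(Z₂−Z₁)} ⇒ β = ln(n₁/n₂)/(Z₂−Z₁)
β = ln(0.346/0.081) / (4.4 − 1) = ln(4.272) / 3.4 = 1.4520 / 3.4 = 0.4271 km⁻¹

0.427 km⁻¹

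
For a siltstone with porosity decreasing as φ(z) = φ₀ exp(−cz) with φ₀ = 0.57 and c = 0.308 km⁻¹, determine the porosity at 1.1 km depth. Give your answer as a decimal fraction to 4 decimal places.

φ = φ₀·exp(−c·z) = 0.57 × exp(−0.308 × 1.1) = 0.57 × exp(−0.3388)
  = 0.57 × 0.7126 = 0.4062

0.4062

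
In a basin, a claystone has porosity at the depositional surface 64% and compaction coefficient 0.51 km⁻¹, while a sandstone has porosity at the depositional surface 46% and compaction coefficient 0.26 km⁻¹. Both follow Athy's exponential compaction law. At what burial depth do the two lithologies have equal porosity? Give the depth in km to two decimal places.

1.32 km

Set n₀ₐ e^(−kₐd) = n₀ᵦ e^(−kᵦd) ⇒ ln(n₀ₐ/n₀ᵦ) = (kₐ − kᵦ)·d
d = ln(0.64/0.46) / (0.51 − 0.26) = 0.3302 / 0.25 = 1.321 km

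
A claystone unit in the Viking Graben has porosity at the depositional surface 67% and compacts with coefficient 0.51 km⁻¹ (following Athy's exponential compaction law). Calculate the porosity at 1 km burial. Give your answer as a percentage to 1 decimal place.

40.2%

φ = φ₀·exp(−k·d) = 0.67 × exp(−0.51 × 1) = 0.67 × exp(−0.51)
  = 0.67 × 0.6005 = 0.4023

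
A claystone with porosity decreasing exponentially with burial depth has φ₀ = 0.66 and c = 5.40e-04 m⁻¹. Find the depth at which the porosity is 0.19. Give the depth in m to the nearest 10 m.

Working in km (1 km = 1000 m; c in km⁻¹ = c in m⁻¹ × 1000):
Invert Athy's law: z = ln(φ₀/φ) / c
z = ln(0.66/0.19) / 0.54 = ln(3.474) / 0.54 = 1.2452 / 0.54 = 2.306 km

2310 m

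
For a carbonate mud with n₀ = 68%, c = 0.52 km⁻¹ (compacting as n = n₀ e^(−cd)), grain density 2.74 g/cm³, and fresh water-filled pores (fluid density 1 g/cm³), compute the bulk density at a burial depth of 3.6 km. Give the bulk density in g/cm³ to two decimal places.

Porosity at depth: n = 0.68·exp(−0.52×3.6) = 0.68×0.1538 = 0.1046
Bulk density: ρ_b = (1−n)ρ_g + n·ρ_f = 0.8954×2.74 + 0.1046×1
       = 2.453 + 0.105 = 2.558 g/cm³

2.56 g/cm³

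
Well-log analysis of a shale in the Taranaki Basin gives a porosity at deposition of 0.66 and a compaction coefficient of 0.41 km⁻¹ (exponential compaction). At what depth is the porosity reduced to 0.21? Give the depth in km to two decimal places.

Invert Athy's law: z = ln(phi₀/phi) / c
z = ln(0.66/0.21) / 0.41 = ln(3.143) / 0.41 = 1.1451 / 0.41 = 2.793 km

2.79 km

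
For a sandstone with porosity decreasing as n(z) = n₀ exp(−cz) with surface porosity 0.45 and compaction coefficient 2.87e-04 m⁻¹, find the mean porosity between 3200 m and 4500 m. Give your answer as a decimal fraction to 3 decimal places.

Working in km (1 km = 1000 m; c in km⁻¹ = c in m⁻¹ × 1000):
⟨n⟩ = (1/(z₂−z₁)) ∫ n₀ e^(−cz) dz = n₀·(e^(−c·z₁) − e^(−c·z₂)) / (c·(z₂−z₁))
e^(−0.287×3.2) = 0.3992; e^(−0.287×4.5) = 0.2749
⟨n⟩ = 0.45 × (0.3992 − 0.2749) / (0.287 × 1.3) = 0.45 × 0.3332 = 0.1499

0.150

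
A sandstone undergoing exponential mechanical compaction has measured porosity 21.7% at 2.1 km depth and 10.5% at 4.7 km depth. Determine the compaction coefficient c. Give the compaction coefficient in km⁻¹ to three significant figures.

0.279 km⁻¹

Athy: phi(z) = phi₀ e^(−cz) ⇒ phi₁/phi₂ = e^{c(z₂−z₁)} ⇒ c = ln(phi₁/phi₂)/(z₂−z₁)
c = ln(0.217/0.105) / (4.7 − 2.1) = ln(2.067) / 2.6 = 0.7259 / 2.6 = 0.2792 km⁻¹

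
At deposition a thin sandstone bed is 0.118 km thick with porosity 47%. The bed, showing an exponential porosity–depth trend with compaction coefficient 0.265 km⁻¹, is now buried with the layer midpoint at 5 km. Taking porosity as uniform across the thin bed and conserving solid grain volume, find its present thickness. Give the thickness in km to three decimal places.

Porosity at 5 km: φ = 0.47·exp(−0.265×5) = 0.1249
Solid-volume conservation: h(1−φ) = h₀(1−φ₀) ⇒ h = h₀·(1−φ₀)/(1−φ)
h = 0.118 × (1 − 0.47)/(1 − 0.1249) = 0.118 × 0.6057 = 0.0715 km

0.071 km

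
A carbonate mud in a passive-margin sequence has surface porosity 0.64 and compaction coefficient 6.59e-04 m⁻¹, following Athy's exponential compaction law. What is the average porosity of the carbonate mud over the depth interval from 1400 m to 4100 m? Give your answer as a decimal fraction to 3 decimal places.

0.119

Working in km (1 km = 1000 m; β in km⁻¹ = β in m⁻¹ × 1000):
⟨n⟩ = (1/(z₂−z₁)) ∫ n₀ e^(−βz) dz = n₀·(e^(−β·z₁) − e^(−β·z₂)) / (β·(z₂−z₁))
e^(−0.659×1.4) = 0.3975; e^(−0.659×4.1) = 0.0671
⟨n⟩ = 0.64 × (0.3975 − 0.0671) / (0.659 × 2.7) = 0.64 × 0.1857 = 0.1188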